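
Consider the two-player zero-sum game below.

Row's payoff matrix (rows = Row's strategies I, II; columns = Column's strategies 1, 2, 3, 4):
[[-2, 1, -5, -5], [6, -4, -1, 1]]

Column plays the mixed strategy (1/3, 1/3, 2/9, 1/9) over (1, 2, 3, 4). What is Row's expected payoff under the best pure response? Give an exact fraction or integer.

5/9

I: (-2)·(1/3) + (1)·(1/3) + (-5)·(2/9) + (-5)·(1/9) = -2.
II: (6)·(1/3) + (-4)·(1/3) + (-1)·(2/9) + (1)·(1/9) = 5/9.
The best pure response is II with expected payoff 5/9.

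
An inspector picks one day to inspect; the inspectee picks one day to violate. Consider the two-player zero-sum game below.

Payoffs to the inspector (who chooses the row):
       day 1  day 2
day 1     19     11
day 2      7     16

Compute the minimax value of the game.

227/17

Row minima are 11 and 7, so the inspector's maximin is 11; column maxima are 19 and 16, so the inspectee's minimax is 16. These differ, so the equilibrium is in mixed strategies.
Let the inspector play day 1 with probability p. The inspectee is indifferent when 19p + 7(1−p) = 11p + 16(1−p), giving p = 9/17.
Let the inspectee play day 1 with probability q. The inspector is indifferent when 19q + 11(1−q) = 7q + 16(1−q), giving q = 5/17.
The value is 19·(5/17) + (11)·(12/17) = 227/17.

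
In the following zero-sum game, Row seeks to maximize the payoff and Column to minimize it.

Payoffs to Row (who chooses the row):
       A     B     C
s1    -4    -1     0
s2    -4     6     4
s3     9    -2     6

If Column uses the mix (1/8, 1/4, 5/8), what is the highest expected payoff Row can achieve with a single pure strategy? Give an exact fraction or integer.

35/8

s1: (-4)·(1/8) + (-1)·(1/4) + (0)·(5/8) = -3/4.
s2: (-4)·(1/8) + (6)·(1/4) + (4)·(5/8) = 7/2.
s3: (9)·(1/8) + (-2)·(1/4) + (6)·(5/8) = 35/8.
The best pure response is s3 with expected payoff 35/8.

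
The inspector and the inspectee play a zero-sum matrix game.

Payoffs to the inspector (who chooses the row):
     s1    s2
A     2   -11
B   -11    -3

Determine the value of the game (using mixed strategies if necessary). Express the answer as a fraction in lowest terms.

Row minima are -11 and -11, so the inspector's maximin is -11; column maxima are 2 and -3, so the inspectee's minimax is -3. These differ, so the equilibrium is in mixed strategies.
Let the inspector play A with probability p. The inspectee is indifferent when 2p − 11(1−p) = −11p − 3(1−p), giving p = 8/21.
Let the inspectee play s1 with probability q. The inspector is indifferent when 2q − 11(1−q) = −11q − 3(1−q), giving q = 8/21.
The value is 2·(8/21) + (-11)·(13/21) = -127/21.

-127/21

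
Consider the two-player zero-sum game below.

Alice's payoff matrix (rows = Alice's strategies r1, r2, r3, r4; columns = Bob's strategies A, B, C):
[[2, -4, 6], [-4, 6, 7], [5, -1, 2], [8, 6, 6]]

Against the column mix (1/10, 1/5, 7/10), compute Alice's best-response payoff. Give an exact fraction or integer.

r1: (2)·(1/10) + (-4)·(1/5) + (6)·(7/10) = 18/5.
r2: (-4)·(1/10) + (6)·(1/5) + (7)·(7/10) = 57/10.
r3: (5)·(1/10) + (-1)·(1/5) + (2)·(7/10) = 17/10.
r4: (8)·(1/10) + (6)·(1/5) + (6)·(7/10) = 31/5.
The best pure response is r4 with expected payoff 31/5.

31/5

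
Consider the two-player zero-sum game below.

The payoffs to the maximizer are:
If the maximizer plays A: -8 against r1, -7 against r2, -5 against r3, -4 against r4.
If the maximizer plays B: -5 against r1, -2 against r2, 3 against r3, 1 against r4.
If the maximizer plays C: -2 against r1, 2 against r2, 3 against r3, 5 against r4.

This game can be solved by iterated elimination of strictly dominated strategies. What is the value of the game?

Row A is strictly dominated by row B (-5>-8, -2>-7, 3>-5, 1>-4); eliminate A.
Column r4 is strictly dominated by r1 for the minimizer (-5<1, -2<5); eliminate r4.
Column r3 is strictly dominated by r1 for the minimizer (-5<3, -2<3); eliminate r3.
Row B is strictly dominated by row C (-2>-5, 2>-2); eliminate B.
Column r2 is strictly dominated by r1 for the minimizer (-2<2); eliminate r2.
Only (C, r1) remains, with payoff -2.

-2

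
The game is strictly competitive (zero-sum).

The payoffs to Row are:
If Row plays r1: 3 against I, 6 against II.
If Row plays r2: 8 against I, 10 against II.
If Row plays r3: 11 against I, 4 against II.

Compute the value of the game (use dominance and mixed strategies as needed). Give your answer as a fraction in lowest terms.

Row r1 is strictly dominated by row r2, so Row never plays it.
The remaining 2×2 game on (r2, r3) × (I, II) has no saddle point. Let Row play r2 with probability p; indifference gives 8p + 11(1−p) = 10p + 4(1−p), so p = 7/9.
Similarly Column's optimal q on I is 2/3, and the value is 8·(2/3) + (10)·(1/3) = 26/3.

26/3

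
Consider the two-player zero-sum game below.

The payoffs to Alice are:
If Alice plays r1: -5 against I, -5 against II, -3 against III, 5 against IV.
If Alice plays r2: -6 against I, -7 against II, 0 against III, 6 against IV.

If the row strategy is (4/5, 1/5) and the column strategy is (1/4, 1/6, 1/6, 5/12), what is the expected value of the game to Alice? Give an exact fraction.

Against (1/4, 1/6, 1/6, 5/12), each row's expected payoff is r1: -1/2; r2: -1/6.
Taking the (4/5, 1/5)-weighted average: (4/5)·(-1/2) + (1/5)·(-1/6) = -13/30.

-13/30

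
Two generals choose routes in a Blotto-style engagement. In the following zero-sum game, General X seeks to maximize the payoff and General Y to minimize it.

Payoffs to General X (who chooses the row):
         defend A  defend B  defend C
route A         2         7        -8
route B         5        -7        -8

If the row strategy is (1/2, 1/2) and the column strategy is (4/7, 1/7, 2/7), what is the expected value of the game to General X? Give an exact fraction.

-2/7

Against (4/7, 1/7, 2/7), each row's expected payoff is route A: -1/7; route B: -3/7.
Taking the (1/2, 1/2)-weighted average: (1/2)·(-1/7) + (1/2)·(-3/7) = -2/7.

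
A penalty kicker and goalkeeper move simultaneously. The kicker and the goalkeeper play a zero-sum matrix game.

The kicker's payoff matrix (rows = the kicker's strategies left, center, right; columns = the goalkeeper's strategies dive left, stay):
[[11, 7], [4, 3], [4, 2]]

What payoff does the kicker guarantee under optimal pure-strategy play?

Row minima: 7, 3, 2 → the kicker's maximin is 7.
Column maxima: 11, 7 → the goalkeeper's minimax is 7.
They coincide at (left, stay), so the value is 7.

7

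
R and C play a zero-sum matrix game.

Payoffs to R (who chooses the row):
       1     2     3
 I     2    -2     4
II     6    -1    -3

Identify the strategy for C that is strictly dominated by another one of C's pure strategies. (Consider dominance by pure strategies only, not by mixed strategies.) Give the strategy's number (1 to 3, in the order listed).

1

C prefers columns that give R less. Compare 1 with 2: -2 < 2, -1 < 6.
So 2 strictly dominates 1 for C; 1 is strictly dominated.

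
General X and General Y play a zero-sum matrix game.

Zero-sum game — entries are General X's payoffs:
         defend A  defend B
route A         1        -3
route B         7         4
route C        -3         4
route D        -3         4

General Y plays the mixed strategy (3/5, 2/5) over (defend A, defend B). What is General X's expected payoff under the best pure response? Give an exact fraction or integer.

route A: (1)·(3/5) + (-3)·(2/5) = -3/5.
route B: (7)·(3/5) + (4)·(2/5) = 29/5.
route C: (-3)·(3/5) + (4)·(2/5) = -1/5.
route D: (-3)·(3/5) + (4)·(2/5) = -1/5.
The best pure response is route B with expected payoff 29/5.

29/5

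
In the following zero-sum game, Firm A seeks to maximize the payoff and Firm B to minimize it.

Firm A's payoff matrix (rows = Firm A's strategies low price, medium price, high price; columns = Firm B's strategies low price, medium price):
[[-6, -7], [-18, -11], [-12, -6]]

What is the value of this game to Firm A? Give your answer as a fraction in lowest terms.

Row medium price is strictly dominated by row high price, so Firm A never plays it.
The remaining 2×2 game on (low price, high price) × (low price, medium price) has no saddle point. Let Firm A play low price with probability p; indifference gives −6p − 12(1−p) = −7p − 6(1−p), so p = 6/7.
Similarly Firm B's optimal q on low price is 1/7, and the value is -6·(1/7) + (-7)·(6/7) = -48/7.

-48/7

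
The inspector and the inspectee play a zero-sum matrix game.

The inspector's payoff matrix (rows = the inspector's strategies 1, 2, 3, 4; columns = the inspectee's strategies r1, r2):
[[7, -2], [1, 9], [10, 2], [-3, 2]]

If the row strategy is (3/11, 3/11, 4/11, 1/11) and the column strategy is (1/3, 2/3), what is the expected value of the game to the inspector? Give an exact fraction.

41/11

Against (1/3, 2/3), each row's expected payoff is 1: 1; 2: 19/3; 3: 14/3; 4: 1/3.
Taking the (3/11, 3/11, 4/11, 1/11)-weighted average: (3/11)·(1) + (3/11)·(19/3) + (4/11)·(14/3) + (1/11)·(1/3) = 41/11.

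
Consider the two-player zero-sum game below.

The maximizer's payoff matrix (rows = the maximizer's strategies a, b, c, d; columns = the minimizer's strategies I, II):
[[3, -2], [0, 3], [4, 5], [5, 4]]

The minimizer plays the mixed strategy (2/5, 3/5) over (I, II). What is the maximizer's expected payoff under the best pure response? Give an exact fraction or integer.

a: (3)·(2/5) + (-2)·(3/5) = 0.
b: (0)·(2/5) + (3)·(3/5) = 9/5.
c: (4)·(2/5) + (5)·(3/5) = 23/5.
d: (5)·(2/5) + (4)·(3/5) = 22/5.
The best pure response is c with expected payoff 23/5.

23/5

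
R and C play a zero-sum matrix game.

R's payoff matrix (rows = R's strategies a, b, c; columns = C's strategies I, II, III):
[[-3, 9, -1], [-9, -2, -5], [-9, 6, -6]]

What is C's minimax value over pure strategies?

The worst case (largest entry) in each column is I: -3, II: 9, III: -1.
The best (smallest) of these is -3.

-3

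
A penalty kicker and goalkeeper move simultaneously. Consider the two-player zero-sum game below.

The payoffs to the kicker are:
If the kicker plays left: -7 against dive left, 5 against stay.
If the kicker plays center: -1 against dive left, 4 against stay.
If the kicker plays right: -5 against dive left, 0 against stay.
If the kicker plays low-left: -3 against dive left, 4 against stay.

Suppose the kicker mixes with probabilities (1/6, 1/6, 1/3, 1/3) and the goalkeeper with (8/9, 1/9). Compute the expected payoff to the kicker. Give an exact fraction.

Against (8/9, 1/9), each row's expected payoff is left: -17/3; center: -4/9; right: -40/9; low-left: -20/9.
Taking the (1/6, 1/6, 1/3, 1/3)-weighted average: (1/6)·(-17/3) + (1/6)·(-4/9) + (1/3)·(-40/9) + (1/3)·(-20/9) = -175/54.

-175/54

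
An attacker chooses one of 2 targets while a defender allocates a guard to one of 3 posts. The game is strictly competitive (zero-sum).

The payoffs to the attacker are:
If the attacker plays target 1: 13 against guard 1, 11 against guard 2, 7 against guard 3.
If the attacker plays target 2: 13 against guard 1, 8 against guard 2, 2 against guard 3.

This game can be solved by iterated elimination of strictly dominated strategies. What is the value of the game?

Column guard 1 is strictly dominated by guard 2 for the defender (11<13, 8<13); eliminate guard 1.
Row target 2 is strictly dominated by row target 1 (11>8, 7>2); eliminate target 2.
Column guard 2 is strictly dominated by guard 3 for the defender (7<11); eliminate guard 2.
Only (target 1, guard 3) remains, with payoff 7.

7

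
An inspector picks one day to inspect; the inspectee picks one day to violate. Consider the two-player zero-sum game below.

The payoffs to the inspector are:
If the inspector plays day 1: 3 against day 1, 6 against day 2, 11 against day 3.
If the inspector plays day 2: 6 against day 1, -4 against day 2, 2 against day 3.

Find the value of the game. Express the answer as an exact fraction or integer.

48/13

Column day 3 is strictly dominated by day 2 for the inspectee (it gives the inspector more in every row).
The remaining 2×2 game on (day 1, day 2) × (day 1, day 2) has no saddle point. Let the inspector play day 1 with probability p; indifference gives 3p + 6(1−p) = 6p − 4(1−p), so p = 10/13.
Similarly the inspectee's optimal q on day 1 is 10/13, and the value is 3·(10/13) + (6)·(3/13) = 48/13.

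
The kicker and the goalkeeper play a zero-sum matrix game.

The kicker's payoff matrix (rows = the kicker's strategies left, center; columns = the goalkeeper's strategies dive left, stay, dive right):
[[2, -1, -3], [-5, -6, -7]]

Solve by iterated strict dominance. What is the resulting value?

Row center is strictly dominated by row left (2>-5, -1>-6, -3>-7); eliminate center.
Column stay is strictly dominated by dive right for the goalkeeper (-3<-1); eliminate stay.
Column dive left is strictly dominated by dive right for the goalkeeper (-3<2); eliminate dive left.
Only (left, dive right) remains, with payoff -3.

-3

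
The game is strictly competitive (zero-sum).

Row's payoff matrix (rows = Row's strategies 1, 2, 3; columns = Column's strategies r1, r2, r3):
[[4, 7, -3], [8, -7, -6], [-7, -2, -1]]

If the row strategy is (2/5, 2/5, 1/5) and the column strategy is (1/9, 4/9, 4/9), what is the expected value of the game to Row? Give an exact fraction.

Against (1/9, 4/9, 4/9), each row's expected payoff is 1: 20/9; 2: -44/9; 3: -19/9.
Taking the (2/5, 2/5, 1/5)-weighted average: (2/5)·(20/9) + (2/5)·(-44/9) + (1/5)·(-19/9) = -67/45.

-67/45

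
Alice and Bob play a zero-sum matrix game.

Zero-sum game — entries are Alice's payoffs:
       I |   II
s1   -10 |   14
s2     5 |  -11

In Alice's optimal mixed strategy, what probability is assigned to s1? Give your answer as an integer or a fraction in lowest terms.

Row minima are -10 and -11, so Alice's maximin is -10; column maxima are 5 and 14, so Bob's minimax is 5. These differ, so the equilibrium is in mixed strategies.
Let Alice play s1 with probability p. Bob is indifferent when −10p + 5(1−p) = 14p − 11(1−p), giving p = 2/5.

2/5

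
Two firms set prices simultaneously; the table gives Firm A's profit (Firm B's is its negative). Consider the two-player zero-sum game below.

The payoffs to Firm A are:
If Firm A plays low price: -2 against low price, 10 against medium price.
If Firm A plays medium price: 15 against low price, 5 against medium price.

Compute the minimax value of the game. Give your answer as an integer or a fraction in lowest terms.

Row minima are -2 and 5, so Firm A's maximin is 5; column maxima are 15 and 10, so Firm B's minimax is 10. These differ, so the equilibrium is in mixed strategies.
Let Firm A play low price with probability p. Firm B is indifferent when −2p + 15(1−p) = 10p + 5(1−p), giving p = 5/11.
Let Firm B play low price with probability q. Firm A is indifferent when −2q + 10(1−q) = 15q + 5(1−q), giving q = 5/22.
The value is -2·(5/22) + (10)·(17/22) = 80/11.

80/11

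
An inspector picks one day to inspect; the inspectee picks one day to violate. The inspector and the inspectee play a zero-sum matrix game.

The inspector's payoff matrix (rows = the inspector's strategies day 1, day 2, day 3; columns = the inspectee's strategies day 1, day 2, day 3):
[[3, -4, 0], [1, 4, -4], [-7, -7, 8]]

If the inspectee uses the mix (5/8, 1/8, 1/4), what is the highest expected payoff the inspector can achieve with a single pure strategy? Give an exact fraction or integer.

day 1: (3)·(5/8) + (-4)·(1/8) + (0)·(1/4) = 11/8.
day 2: (1)·(5/8) + (4)·(1/8) + (-4)·(1/4) = 1/8.
day 3: (-7)·(5/8) + (-7)·(1/8) + (8)·(1/4) = -13/4.
The best pure response is day 1 with expected payoff 11/8.

11/8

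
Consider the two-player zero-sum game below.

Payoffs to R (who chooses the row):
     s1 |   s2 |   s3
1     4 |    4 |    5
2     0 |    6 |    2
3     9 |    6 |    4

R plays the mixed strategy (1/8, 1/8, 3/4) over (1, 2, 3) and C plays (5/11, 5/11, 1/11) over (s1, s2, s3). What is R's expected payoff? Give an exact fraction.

Against (5/11, 5/11, 1/11), each row's expected payoff is 1: 45/11; 2: 32/11; 3: 79/11.
Taking the (1/8, 1/8, 3/4)-weighted average: (1/8)·(45/11) + (1/8)·(32/11) + (3/4)·(79/11) = 551/88.

551/88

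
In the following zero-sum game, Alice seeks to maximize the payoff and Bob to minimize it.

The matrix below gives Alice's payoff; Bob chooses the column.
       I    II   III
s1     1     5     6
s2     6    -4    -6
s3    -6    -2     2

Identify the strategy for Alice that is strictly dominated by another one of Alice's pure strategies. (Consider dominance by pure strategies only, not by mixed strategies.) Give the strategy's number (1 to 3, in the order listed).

Compare s3 with s1: 1 > -6, 5 > -2, 6 > 2.
So s1 strictly dominates s3 for Alice; s3 is strictly dominated.

3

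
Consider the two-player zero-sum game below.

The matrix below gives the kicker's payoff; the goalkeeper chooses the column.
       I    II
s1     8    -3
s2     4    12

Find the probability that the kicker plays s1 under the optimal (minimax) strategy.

Row minima are -3 and 4, so the kicker's maximin is 4; column maxima are 8 and 12, so the goalkeeper's minimax is 8. These differ, so the equilibrium is in mixed strategies.
Let the kicker play s1 with probability p. The goalkeeper is indifferent when 8p + 4(1−p) = −3p + 12(1−p), giving p = 8/19.

8/19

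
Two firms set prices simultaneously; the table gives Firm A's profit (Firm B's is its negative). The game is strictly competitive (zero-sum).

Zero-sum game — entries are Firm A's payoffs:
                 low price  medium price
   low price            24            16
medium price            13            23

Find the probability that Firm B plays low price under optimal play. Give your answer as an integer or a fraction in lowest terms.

7/18

Row minima are 16 and 13, so Firm A's maximin is 16; column maxima are 24 and 23, so Firm B's minimax is 23. These differ, so the equilibrium is in mixed strategies.
Let Firm B play low price with probability q. Firm A is indifferent when 24q + 16(1−q) = 13q + 23(1−q), giving q = 7/18.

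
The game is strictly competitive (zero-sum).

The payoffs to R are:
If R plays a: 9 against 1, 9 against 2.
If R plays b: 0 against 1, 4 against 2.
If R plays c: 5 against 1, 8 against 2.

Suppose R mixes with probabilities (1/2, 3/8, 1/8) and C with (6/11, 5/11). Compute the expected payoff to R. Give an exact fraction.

Against (6/11, 5/11), each row's expected payoff is a: 9; b: 20/11; c: 70/11.
Taking the (1/2, 3/8, 1/8)-weighted average: (1/2)·(9) + (3/8)·(20/11) + (1/8)·(70/11) = 263/44.

263/44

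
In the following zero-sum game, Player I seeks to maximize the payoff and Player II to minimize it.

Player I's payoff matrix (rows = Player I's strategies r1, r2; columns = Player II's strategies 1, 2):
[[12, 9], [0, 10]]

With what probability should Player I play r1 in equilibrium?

10/13

Row minima are 9 and 0, so Player I's maximin is 9; column maxima are 12 and 10, so Player II's minimax is 10. These differ, so the equilibrium is in mixed strategies.
Let Player I play r1 with probability p. Player II is indifferent when 12p = 9p + 10(1−p), giving p = 10/13.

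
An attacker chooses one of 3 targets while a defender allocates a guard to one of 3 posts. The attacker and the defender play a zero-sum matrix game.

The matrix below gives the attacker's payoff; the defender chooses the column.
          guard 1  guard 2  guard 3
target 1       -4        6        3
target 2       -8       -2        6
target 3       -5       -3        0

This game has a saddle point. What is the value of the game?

Row minima: -4, -8, -5 → the attacker's maximin is -4.
Column maxima: -4, 6, 6 → the defender's minimax is -4.
They coincide at (target 1, guard 1), so the value is -4.

-4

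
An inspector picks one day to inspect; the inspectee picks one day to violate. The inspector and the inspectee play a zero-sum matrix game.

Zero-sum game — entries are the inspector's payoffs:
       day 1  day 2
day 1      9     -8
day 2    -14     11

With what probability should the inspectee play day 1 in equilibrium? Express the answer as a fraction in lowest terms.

19/42

Row minima are -8 and -14, so the inspector's maximin is -8; column maxima are 9 and 11, so the inspectee's minimax is 9. These differ, so the equilibrium is in mixed strategies.
Let the inspectee play day 1 with probability q. The inspector is indifferent when 9q − 8(1−q) = −14q + 11(1−q), giving q = 19/42.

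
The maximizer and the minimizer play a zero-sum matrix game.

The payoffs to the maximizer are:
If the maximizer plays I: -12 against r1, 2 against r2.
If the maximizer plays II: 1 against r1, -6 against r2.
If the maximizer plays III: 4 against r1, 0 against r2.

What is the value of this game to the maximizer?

4/9

Row II is strictly dominated by row III, so the maximizer never plays it.
The remaining 2×2 game on (I, III) × (r1, r2) has no saddle point. Let the maximizer play I with probability p; indifference gives −12p + 4(1−p) = 2p, so p = 2/9.
Similarly the minimizer's optimal q on r1 is 1/9, and the value is -12·(1/9) + (2)·(8/9) = 4/9.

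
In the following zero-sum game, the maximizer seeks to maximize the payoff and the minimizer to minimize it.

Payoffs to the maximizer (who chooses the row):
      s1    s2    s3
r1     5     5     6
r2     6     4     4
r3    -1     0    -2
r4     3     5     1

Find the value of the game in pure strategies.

5

Row minima: 5, 4, -2, 1 → the maximizer's maximin is 5.
Column maxima: 6, 5, 6 → the minimizer's minimax is 5.
They coincide at (r1, s2), so the value is 5.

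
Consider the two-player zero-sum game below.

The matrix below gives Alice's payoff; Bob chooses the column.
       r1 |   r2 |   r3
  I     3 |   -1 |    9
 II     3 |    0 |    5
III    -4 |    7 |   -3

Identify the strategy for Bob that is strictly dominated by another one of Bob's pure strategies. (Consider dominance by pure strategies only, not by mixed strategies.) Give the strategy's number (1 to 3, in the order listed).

3

Bob prefers columns that give Alice less. Compare r3 with r1: 3 < 9, 3 < 5, -4 < -3.
So r1 strictly dominates r3 for Bob; r3 is strictly dominated.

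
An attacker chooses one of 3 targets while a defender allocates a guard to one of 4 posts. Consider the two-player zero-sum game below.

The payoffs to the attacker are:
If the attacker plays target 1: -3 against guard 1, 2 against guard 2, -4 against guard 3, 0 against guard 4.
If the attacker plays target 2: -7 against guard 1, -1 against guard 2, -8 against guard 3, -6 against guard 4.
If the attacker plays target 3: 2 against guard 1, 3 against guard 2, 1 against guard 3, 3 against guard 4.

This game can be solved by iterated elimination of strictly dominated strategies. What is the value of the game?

Row target 2 is strictly dominated by row target 1 (-3>-7, 2>-1, -4>-8, 0>-6); eliminate target 2.
Column guard 1 is strictly dominated by guard 3 for the defender (-4<-3, 1<2); eliminate guard 1.
Row target 1 is strictly dominated by row target 3 (3>2, 1>-4, 3>0); eliminate target 1.
Column guard 4 is strictly dominated by guard 3 for the defender (1<3); eliminate guard 4.
Column guard 2 is strictly dominated by guard 3 for the defender (1<3); eliminate guard 2.
Only (target 3, guard 3) remains, with payoff 1.

1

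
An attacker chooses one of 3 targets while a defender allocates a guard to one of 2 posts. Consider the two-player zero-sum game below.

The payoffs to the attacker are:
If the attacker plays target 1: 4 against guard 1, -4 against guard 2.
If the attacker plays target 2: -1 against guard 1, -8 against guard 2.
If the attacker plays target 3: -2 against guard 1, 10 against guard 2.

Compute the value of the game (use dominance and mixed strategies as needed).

Row target 2 is strictly dominated by row target 1, so the attacker never plays it.
The remaining 2×2 game on (target 1, target 3) × (guard 1, guard 2) has no saddle point. Let the attacker play target 1 with probability p; indifference gives 4p − 2(1−p) = −4p + 10(1−p), so p = 3/5.
Similarly the defender's optimal q on guard 1 is 7/10, and the value is 4·(7/10) + (-4)·(3/10) = 8/5.

8/5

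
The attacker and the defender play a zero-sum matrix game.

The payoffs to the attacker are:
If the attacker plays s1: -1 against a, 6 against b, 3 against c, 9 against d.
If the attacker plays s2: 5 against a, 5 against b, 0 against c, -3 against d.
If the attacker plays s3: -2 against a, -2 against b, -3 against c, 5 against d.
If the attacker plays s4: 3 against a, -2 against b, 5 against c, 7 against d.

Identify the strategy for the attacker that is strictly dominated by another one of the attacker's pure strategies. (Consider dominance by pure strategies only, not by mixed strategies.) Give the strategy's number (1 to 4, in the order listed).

3

Compare s3 with s1: -1 > -2, 6 > -2, 3 > -3, 9 > 5.
So s1 strictly dominates s3 for the attacker; s3 is strictly dominated.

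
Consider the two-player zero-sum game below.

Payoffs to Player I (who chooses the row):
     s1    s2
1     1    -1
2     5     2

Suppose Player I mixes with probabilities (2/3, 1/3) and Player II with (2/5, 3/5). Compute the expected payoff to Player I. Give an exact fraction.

14/15

Against (2/5, 3/5), each row's expected payoff is 1: -1/5; 2: 16/5.
Taking the (2/3, 1/3)-weighted average: (2/3)·(-1/5) + (1/3)·(16/5) = 14/15.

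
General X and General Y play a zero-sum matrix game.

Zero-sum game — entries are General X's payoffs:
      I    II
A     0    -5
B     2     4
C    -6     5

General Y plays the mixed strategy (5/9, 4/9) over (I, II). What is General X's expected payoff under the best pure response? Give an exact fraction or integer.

26/9

A: (0)·(5/9) + (-5)·(4/9) = -20/9.
B: (2)·(5/9) + (4)·(4/9) = 26/9.
C: (-6)·(5/9) + (5)·(4/9) = -10/9.
The best pure response is B with expected payoff 26/9.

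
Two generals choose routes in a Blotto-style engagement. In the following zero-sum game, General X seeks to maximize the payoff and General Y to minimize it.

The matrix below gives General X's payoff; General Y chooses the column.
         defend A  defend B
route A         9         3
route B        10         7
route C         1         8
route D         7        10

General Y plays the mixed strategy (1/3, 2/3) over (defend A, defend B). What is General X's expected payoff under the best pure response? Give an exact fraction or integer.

9

route A: (9)·(1/3) + (3)·(2/3) = 5.
route B: (10)·(1/3) + (7)·(2/3) = 8.
route C: (1)·(1/3) + (8)·(2/3) = 17/3.
route D: (7)·(1/3) + (10)·(2/3) = 9.
The best pure response is route D with expected payoff 9.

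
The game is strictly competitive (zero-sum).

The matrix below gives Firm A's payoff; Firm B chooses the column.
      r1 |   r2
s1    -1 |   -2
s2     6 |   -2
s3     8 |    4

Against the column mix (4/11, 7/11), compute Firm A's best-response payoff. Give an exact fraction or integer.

s1: (-1)·(4/11) + (-2)·(7/11) = -18/11.
s2: (6)·(4/11) + (-2)·(7/11) = 10/11.
s3: (8)·(4/11) + (4)·(7/11) = 60/11.
The best pure response is s3 with expected payoff 60/11.

60/11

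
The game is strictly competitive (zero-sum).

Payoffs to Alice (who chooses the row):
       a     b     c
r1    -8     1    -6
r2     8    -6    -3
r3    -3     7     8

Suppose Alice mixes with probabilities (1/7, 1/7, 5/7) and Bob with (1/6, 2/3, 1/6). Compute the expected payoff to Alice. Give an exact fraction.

Against (1/6, 2/3, 1/6), each row's expected payoff is r1: -5/3; r2: -19/6; r3: 11/2.
Taking the (1/7, 1/7, 5/7)-weighted average: (1/7)·(-5/3) + (1/7)·(-19/6) + (5/7)·(11/2) = 68/21.

68/21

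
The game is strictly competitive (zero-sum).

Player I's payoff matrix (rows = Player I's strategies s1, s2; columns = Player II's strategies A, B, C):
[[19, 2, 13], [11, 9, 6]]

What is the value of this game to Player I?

Column A is strictly dominated by C for Player II (it gives Player I more in every row).
The remaining 2×2 game on (s1, s2) × (B, C) has no saddle point. Let Player I play s1 with probability p; indifference gives 2p + 9(1−p) = 13p + 6(1−p), so p = 3/14.
Similarly Player II's optimal q on B is 1/2, and the value is 2·(1/2) + (13)·(1/2) = 15/2.

15/2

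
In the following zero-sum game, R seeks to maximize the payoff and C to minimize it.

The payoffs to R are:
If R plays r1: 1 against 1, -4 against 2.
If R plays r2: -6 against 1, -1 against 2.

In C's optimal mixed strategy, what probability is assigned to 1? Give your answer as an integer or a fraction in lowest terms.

Row minima are -4 and -6, so R's maximin is -4; column maxima are 1 and -1, so C's minimax is -1. These differ, so the equilibrium is in mixed strategies.
Let C play 1 with probability q. R is indifferent when q − 4(1−q) = −6q − (1−q), giving q = 3/10.

3/10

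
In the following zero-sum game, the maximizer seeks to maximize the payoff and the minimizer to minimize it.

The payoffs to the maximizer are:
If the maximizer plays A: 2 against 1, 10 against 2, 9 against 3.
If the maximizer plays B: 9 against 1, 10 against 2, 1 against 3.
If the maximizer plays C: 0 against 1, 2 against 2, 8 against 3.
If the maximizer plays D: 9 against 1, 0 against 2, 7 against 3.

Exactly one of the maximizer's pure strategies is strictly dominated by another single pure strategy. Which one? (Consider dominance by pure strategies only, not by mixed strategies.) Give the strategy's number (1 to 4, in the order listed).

3

Compare C with A: 2 > 0, 10 > 2, 9 > 8.
So A strictly dominates C for the maximizer; C is strictly dominated.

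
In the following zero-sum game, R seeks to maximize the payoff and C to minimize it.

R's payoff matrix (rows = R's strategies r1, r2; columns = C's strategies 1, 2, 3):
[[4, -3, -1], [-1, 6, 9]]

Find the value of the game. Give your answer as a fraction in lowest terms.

3/2

Column 3 is strictly dominated by 2 for C (it gives R more in every row).
The remaining 2×2 game on (r1, r2) × (1, 2) has no saddle point. Let R play r1 with probability p; indifference gives 4p − (1−p) = −3p + 6(1−p), so p = 1/2.
Similarly C's optimal q on 1 is 9/14, and the value is 4·(9/14) + (-3)·(5/14) = 3/2.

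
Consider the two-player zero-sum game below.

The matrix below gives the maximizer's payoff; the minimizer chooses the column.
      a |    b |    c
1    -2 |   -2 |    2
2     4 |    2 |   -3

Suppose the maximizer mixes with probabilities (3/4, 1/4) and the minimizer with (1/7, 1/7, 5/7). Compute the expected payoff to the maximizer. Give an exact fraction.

9/28

Against (1/7, 1/7, 5/7), each row's expected payoff is 1: 6/7; 2: -9/7.
Taking the (3/4, 1/4)-weighted average: (3/4)·(6/7) + (1/4)·(-9/7) = 9/28.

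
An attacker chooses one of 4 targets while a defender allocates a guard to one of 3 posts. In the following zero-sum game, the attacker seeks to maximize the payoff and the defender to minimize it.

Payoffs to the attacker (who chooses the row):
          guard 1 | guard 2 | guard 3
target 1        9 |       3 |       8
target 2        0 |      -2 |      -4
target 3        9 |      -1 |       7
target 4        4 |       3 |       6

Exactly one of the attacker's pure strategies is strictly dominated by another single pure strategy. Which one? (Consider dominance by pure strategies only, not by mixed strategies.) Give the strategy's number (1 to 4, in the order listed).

2

Compare target 2 with target 1: 9 > 0, 3 > -2, 8 > -4.
So target 1 strictly dominates target 2 for the attacker; target 2 is strictly dominated.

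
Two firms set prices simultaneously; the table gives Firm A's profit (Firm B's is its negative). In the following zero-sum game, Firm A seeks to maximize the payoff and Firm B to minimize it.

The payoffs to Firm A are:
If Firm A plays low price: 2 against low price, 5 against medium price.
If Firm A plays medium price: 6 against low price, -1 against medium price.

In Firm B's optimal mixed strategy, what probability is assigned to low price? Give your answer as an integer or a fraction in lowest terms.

Row minima are 2 and -1, so Firm A's maximin is 2; column maxima are 6 and 5, so Firm B's minimax is 5. These differ, so the equilibrium is in mixed strategies.
Let Firm B play low price with probability q. Firm A is indifferent when 2q + 5(1−q) = 6q − (1−q), giving q = 3/5.

3/5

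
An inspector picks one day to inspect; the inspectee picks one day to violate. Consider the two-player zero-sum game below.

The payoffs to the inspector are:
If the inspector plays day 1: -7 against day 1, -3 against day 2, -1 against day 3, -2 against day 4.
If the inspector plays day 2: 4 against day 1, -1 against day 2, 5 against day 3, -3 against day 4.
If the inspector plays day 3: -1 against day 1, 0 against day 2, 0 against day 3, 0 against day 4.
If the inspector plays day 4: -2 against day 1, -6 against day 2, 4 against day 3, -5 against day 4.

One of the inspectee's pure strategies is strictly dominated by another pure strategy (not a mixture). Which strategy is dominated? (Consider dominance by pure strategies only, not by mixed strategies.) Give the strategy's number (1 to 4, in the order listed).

The inspectee prefers columns that give the inspector less. Compare day 3 with day 1: -7 < -1, 4 < 5, -1 < 0, -2 < 4.
So day 1 strictly dominates day 3 for the inspectee; day 3 is strictly dominated.

3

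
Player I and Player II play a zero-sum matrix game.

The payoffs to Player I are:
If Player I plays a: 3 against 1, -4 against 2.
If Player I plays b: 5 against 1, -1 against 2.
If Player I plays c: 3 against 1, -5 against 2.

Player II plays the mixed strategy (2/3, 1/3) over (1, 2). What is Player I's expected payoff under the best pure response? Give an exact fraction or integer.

3

a: (3)·(2/3) + (-4)·(1/3) = 2/3.
b: (5)·(2/3) + (-1)·(1/3) = 3.
c: (3)·(2/3) + (-5)·(1/3) = 1/3.
The best pure response is b with expected payoff 3.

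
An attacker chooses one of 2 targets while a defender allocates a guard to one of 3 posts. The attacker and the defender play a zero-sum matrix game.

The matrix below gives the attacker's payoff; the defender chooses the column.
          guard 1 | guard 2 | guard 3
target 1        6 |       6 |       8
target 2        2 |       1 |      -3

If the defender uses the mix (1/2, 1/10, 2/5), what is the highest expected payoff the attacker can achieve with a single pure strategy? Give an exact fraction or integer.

34/5

target 1: (6)·(1/2) + (6)·(1/10) + (8)·(2/5) = 34/5.
target 2: (2)·(1/2) + (1)·(1/10) + (-3)·(2/5) = -1/10.
The best pure response is target 1 with expected payoff 34/5.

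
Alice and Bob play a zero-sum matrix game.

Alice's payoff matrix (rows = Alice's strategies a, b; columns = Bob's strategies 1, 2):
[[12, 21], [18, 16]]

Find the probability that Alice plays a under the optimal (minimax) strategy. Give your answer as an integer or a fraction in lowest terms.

2/11

Row minima are 12 and 16, so Alice's maximin is 16; column maxima are 18 and 21, so Bob's minimax is 18. These differ, so the equilibrium is in mixed strategies.
Let Alice play a with probability p. Bob is indifferent when 12p + 18(1−p) = 21p + 16(1−p), giving p = 2/11.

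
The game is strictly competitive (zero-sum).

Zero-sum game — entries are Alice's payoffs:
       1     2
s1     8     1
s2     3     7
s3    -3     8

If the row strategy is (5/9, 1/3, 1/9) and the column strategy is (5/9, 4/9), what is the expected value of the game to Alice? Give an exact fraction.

122/27

Against (5/9, 4/9), each row's expected payoff is s1: 44/9; s2: 43/9; s3: 17/9.
Taking the (5/9, 1/3, 1/9)-weighted average: (5/9)·(44/9) + (1/3)·(43/9) + (1/9)·(17/9) = 122/27.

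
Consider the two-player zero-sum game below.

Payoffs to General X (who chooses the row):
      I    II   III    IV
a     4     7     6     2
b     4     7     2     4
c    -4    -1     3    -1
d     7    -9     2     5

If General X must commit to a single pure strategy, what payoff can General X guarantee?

The worst-case payoff for each row is a: 2, b: 2, c: -4, d: -9.
The best of these is 2.

2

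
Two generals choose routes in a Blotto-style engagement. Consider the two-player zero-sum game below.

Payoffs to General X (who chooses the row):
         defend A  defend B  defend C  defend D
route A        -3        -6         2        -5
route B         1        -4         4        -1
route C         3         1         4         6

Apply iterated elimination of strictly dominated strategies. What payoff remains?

1

Row route A is strictly dominated by row route B (1>-3, -4>-6, 4>2, -1>-5); eliminate route A.
Column defend C is strictly dominated by defend A for General Y (1<4, 3<4); eliminate defend C.
Column defend A is strictly dominated by defend B for General Y (-4<1, 1<3); eliminate defend A.
Row route B is strictly dominated by row route C (1>-4, 6>-1); eliminate route B.
Column defend D is strictly dominated by defend B for General Y (1<6); eliminate defend D.
Only (route C, defend B) remains, with payoff 1.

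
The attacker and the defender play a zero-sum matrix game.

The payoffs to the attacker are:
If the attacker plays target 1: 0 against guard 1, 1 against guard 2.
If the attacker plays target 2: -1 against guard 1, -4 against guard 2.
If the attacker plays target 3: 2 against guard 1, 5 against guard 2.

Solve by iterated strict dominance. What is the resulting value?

Row target 2 is strictly dominated by row target 1 (0>-1, 1>-4); eliminate target 2.
Row target 1 is strictly dominated by row target 3 (2>0, 5>1); eliminate target 1.
Column guard 2 is strictly dominated by guard 1 for the defender (2<5); eliminate guard 2.
Only (target 3, guard 1) remains, with payoff 2.

2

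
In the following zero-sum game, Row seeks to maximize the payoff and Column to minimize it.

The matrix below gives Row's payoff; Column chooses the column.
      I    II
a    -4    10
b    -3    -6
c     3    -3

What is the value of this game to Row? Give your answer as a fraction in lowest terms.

Row b is strictly dominated by row c, so Row never plays it.
The remaining 2×2 game on (a, c) × (I, II) has no saddle point. Let Row play a with probability p; indifference gives −4p + 3(1−p) = 10p − 3(1−p), so p = 3/10.
Similarly Column's optimal q on I is 13/20, and the value is -4·(13/20) + (10)·(7/20) = 9/10.

9/10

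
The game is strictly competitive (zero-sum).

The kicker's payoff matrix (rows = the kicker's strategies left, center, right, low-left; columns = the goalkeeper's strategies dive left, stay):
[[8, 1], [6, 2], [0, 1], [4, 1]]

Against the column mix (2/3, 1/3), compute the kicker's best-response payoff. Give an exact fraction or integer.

17/3

left: (8)·(2/3) + (1)·(1/3) = 17/3.
center: (6)·(2/3) + (2)·(1/3) = 14/3.
right: (0)·(2/3) + (1)·(1/3) = 1/3.
low-left: (4)·(2/3) + (1)·(1/3) = 3.
The best pure response is left with expected payoff 17/3.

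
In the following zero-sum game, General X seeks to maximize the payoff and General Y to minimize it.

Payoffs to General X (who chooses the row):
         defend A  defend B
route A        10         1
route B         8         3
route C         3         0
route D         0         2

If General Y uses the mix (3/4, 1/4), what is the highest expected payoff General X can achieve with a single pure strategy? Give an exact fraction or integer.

31/4

route A: (10)·(3/4) + (1)·(1/4) = 31/4.
route B: (8)·(3/4) + (3)·(1/4) = 27/4.
route C: (3)·(3/4) + (0)·(1/4) = 9/4.
route D: (0)·(3/4) + (2)·(1/4) = 1/2.
The best pure response is route A with expected payoff 31/4.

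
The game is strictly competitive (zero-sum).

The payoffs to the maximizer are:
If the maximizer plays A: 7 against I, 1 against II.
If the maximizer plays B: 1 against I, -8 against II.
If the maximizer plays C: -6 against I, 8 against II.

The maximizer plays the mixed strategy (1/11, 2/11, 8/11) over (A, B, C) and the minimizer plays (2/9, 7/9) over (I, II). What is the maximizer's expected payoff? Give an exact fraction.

Against (2/9, 7/9), each row's expected payoff is A: 7/3; B: -6; C: 44/9.
Taking the (1/11, 2/11, 8/11)-weighted average: (1/11)·(7/3) + (2/11)·(-6) + (8/11)·(44/9) = 265/99.

265/99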